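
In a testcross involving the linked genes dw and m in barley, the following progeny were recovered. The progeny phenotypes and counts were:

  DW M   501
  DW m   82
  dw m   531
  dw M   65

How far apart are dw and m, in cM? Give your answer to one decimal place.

12.5 cM

The two most frequent classes, DW M (501) and dw m (531), are the parental types, so the F1 was DW M / dw m.
The recombinant classes are DW m and dw M: 82 + 65 = 147.
Recombination frequency = 147/1179 = 0.1247 ≈ 12.5%, i.e. 12.5 cM.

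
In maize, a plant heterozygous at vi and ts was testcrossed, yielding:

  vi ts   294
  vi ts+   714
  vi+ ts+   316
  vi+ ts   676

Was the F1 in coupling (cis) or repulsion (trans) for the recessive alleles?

trans

The two most frequent classes are vi+ ts (676) and vi ts+ (714); these are the parental (non-recombinant) types.
So the F1 carried vi+ ts on one chromosome and vi ts+ on the other — the recessive alleles are on opposite chromosomes (trans / repulsion).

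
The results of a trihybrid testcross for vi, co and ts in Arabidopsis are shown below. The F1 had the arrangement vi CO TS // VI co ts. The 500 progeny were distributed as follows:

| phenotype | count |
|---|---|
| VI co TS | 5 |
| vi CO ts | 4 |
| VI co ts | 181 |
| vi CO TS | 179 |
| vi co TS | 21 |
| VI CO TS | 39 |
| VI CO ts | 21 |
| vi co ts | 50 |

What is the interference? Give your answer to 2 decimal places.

The two rarest classes, vi CO ts and VI co TS, are the double crossovers. Comparing them with the parentals, only the ts allele has switched, so ts is the middle locus and the order is vi – ts – co.
vi–ts: (89 + 9)/500 = 0.1960; ts–co: (42 + 9)/500 = 0.1020.
Expected DCO frequency = 0.1960 × 0.1020 ≈ 0.01999; observed = 9/500 ≈ 0.01800.
Coefficient of coincidence = 0.01800/0.01999 ≈ 0.90; interference = 1 − 0.90 = 0.10.

0.10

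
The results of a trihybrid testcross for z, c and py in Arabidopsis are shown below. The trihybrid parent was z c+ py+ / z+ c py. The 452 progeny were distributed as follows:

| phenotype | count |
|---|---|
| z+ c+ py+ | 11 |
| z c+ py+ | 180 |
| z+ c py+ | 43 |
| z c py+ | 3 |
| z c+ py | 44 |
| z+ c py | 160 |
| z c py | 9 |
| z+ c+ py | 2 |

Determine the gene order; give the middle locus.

The two rarest classes, z c py+ and z+ c+ py, are the double crossovers. Comparing them with the parentals, only the c allele has switched, so c is the middle locus and the order is z – c – py.

c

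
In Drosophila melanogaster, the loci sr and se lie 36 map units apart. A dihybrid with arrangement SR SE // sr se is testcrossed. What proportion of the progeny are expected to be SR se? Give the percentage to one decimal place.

18.0%

A map distance of 36 map units corresponds to a recombination frequency of 0.360.
The F1 is SR SE / sr se, so SR se is a recombinant gamete class with expected frequency r/2 = 0.360/2 = 0.1800.
That is 0.1800 = 18.0% of the progeny.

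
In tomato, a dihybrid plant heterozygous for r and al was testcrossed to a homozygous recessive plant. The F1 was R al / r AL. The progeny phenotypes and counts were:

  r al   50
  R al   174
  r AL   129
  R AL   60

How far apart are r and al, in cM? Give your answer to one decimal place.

26.6 cM

The recombinant classes are R AL and r al: 60 + 50 = 110.
Recombination frequency = 110/413 = 0.2663 ≈ 26.6%, i.e. 26.6 cM.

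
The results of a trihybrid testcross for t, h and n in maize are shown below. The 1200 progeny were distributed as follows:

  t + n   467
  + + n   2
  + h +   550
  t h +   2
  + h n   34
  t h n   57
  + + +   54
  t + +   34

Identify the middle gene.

The two most frequent reciprocal classes, t + n and + h +, are the parental types, so the F1 was t + n / + h +.
The two rarest classes, + + n and t h +, are the double crossovers. Comparing them with the parentals, only the t allele has switched, so t is the middle locus and the order is n – t – h.

t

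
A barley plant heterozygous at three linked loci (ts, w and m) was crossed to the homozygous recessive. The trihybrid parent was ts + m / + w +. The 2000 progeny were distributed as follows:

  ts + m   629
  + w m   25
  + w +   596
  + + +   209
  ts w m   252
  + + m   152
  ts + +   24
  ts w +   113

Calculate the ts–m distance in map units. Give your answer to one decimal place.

The two rarest classes, ts + + and + w m, are the double crossovers. Comparing them with the parentals, only the m allele has switched, so m is the middle locus and the order is ts – m – w.
Crossovers in the ts–m interval produce the single-crossover classes + + m and ts w + (152 + 113 = 265) plus the double crossovers (49).
RF(ts–m) = (265 + 49) / 2000 = 314/2000 = 0.1570 → 15.7 map units.

15.7 map units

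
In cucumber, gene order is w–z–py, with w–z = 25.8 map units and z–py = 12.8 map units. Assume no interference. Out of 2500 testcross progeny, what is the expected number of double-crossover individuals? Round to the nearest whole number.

83

Map distances give recombination frequencies of 0.258 and 0.128 for the two intervals.
With no interference, expected double-crossover frequency = 0.258 × 0.128 = 0.03302.
Expected number = 0.03302 × 2500 = 82.56 ≈ 83.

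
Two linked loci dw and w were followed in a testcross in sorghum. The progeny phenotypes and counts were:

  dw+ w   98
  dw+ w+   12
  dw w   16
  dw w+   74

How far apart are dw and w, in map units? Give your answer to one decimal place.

14.0 map units

The two most frequent classes, dw+ w (98) and dw w+ (74), are the parental types, so the F1 was dw+ w / dw w+.
The recombinant classes are dw+ w+ and dw w: 12 + 16 = 28.
Recombination frequency = 28/200 = 0.1400 ≈ 14.0%, i.e. 14.0 map units.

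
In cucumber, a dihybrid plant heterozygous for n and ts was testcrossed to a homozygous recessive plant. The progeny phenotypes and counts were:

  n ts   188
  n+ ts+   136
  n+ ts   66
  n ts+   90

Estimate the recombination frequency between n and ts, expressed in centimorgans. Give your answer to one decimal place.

The two most frequent classes, n+ ts+ (136) and n ts (188), are the parental types, so the F1 was n+ ts+ / n ts.
The recombinant classes are n+ ts and n ts+: 66 + 90 = 156.
Recombination frequency = 156/480 = 0.3250 ≈ 32.5%, i.e. 32.5 centimorgans.

32.5 centimorgans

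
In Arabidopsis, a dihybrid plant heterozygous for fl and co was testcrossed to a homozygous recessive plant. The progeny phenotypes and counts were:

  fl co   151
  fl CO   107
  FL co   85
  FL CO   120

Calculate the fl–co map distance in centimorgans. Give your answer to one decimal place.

41.5 centimorgans

The two most frequent classes, FL CO (120) and fl co (151), are the parental types, so the F1 was FL CO / fl co.
The recombinant classes are FL co and fl CO: 85 + 107 = 192.
Recombination frequency = 192/463 = 0.4147 ≈ 41.5%, i.e. 41.5 centimorgans.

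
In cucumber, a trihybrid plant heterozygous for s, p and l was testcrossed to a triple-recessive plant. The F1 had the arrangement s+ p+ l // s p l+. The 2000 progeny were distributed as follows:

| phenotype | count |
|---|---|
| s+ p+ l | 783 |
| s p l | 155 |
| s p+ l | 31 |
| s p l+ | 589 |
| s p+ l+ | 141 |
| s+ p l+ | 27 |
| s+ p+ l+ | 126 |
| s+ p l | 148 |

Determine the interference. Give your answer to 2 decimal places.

The two rarest classes, s p+ l and s+ p l+, are the double crossovers. Comparing them with the parentals, only the s allele has switched, so s is the middle locus and the order is l – s – p.
l–s: (281 + 58)/2000 = 0.1695; s–p: (289 + 58)/2000 = 0.1735.
Expected DCO frequency = 0.1695 × 0.1735 ≈ 0.02941; observed = 58/2000 ≈ 0.02900.
Coefficient of coincidence = 0.02900/0.02941 ≈ 0.99; interference = 1 − 0.99 = 0.01.

0.01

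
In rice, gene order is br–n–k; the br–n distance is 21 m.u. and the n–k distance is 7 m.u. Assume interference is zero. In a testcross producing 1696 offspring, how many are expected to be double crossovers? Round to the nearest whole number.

Map distances give recombination frequencies of 0.210 and 0.070 for the two intervals.
With no interference, expected double-crossover frequency = 0.210 × 0.070 = 0.01470.
Expected number = 0.01470 × 1696 = 24.93 ≈ 25.

25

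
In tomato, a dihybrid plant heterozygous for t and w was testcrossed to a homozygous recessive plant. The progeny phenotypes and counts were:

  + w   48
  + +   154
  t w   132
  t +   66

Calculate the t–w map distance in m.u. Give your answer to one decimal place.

28.5 m.u.

The two most frequent classes, + + (154) and t w (132), are the parental types, so the F1 was + + / t w.
The recombinant classes are + w and t +: 48 + 66 = 114.
Recombination frequency = 114/400 = 0.2850 ≈ 28.5%, i.e. 28.5 m.u.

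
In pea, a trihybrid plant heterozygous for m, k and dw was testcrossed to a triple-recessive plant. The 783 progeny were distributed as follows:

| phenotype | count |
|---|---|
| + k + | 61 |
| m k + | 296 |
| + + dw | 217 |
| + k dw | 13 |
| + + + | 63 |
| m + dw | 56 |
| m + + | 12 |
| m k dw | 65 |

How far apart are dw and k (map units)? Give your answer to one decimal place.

The two most frequent reciprocal classes, + + dw and m k +, are the parental types, so the F1 was + + dw / m k +.
The two rarest classes, + k dw and m + +, are the double crossovers. Comparing them with the parentals, only the k allele has switched, so k is the middle locus and the order is m – k – dw.
Crossovers in the k–dw interval produce the single-crossover classes + + + and m k dw (63 + 65 = 128) plus the double crossovers (25).
RF(k–dw) = (128 + 25) / 783 = 153/783 = 0.1954 → 19.5 map units.

19.5 map units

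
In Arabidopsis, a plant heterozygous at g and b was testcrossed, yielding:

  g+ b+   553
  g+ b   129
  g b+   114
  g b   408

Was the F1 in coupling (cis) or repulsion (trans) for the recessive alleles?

cis

The two most frequent classes are g+ b+ (553) and g b (408); these are the parental (non-recombinant) types.
So the F1 carried g+ b+ on one chromosome and g b on the other — the recessive alleles are on the same chromosome (cis / coupling).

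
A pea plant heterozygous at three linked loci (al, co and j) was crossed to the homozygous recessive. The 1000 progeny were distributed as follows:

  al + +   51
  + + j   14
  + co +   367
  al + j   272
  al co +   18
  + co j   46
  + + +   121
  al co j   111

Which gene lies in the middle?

al

The two most frequent reciprocal classes, al + j and + co +, are the parental types, so the F1 was al + j / + co +.
The two rarest classes, + + j and al co +, are the double crossovers. Comparing them with the parentals, only the al allele has switched, so al is the middle locus and the order is co – al – j.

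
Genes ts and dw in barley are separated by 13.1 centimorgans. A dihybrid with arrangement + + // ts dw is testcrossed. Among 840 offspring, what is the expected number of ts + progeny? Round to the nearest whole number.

55

A map distance of 13.1 centimorgans corresponds to a recombination frequency of 0.131.
The F1 is + + / ts dw, so ts + is a recombinant gamete class with expected frequency r/2 = 0.131/2 = 0.0655.
Expected number = 0.0655 × 840 = 55.02 ≈ 55.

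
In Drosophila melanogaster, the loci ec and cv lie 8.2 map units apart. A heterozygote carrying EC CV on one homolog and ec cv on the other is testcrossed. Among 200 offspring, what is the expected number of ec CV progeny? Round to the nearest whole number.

8

A map distance of 8.2 map units corresponds to a recombination frequency of 0.082.
The F1 is EC CV / ec cv, so ec CV is a recombinant gamete class with expected frequency r/2 = 0.082/2 = 0.0410.
Expected number = 0.0410 × 200 = 8.20 ≈ 8.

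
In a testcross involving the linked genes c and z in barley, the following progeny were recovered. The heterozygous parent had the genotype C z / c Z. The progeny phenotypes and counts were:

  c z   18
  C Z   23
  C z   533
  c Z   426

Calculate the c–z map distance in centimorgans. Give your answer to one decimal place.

The recombinant classes are C Z and c z: 23 + 18 = 41.
Recombination frequency = 41/1000 = 0.0410 ≈ 4.1%, i.e. 4.1 centimorgans.

4.1 centimorgans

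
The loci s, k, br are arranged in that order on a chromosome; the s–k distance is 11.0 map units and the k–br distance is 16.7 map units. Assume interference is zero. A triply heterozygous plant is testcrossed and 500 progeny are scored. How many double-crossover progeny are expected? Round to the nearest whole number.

9

Map distances give recombination frequencies of 0.110 and 0.167 for the two intervals.
With no interference, expected double-crossover frequency = 0.110 × 0.167 = 0.01837.
Expected number = 0.01837 × 500 = 9.18 ≈ 9.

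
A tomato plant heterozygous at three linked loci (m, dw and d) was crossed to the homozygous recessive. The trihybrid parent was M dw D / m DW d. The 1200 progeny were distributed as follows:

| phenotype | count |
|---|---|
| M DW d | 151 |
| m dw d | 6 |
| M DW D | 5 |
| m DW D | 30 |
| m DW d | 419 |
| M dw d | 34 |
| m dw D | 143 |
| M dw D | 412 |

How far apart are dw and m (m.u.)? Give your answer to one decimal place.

The two rarest classes, M DW D and m dw d, are the double crossovers. Comparing them with the parentals, only the dw allele has switched, so dw is the middle locus and the order is d – dw – m.
Crossovers in the dw–m interval produce the single-crossover classes m dw D and M DW d (143 + 151 = 294) plus the double crossovers (11).
RF(dw–m) = (294 + 11) / 1200 = 305/1200 = 0.2542 → 25.4 m.u.

25.4 m.u.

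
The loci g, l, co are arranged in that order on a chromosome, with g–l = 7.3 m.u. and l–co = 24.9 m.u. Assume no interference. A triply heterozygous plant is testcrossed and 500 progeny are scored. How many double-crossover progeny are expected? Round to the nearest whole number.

Map distances give recombination frequencies of 0.073 and 0.249 for the two intervals.
With no interference, expected double-crossover frequency = 0.073 × 0.249 = 0.01818.
Expected number = 0.01818 × 500 = 9.09 ≈ 9.

9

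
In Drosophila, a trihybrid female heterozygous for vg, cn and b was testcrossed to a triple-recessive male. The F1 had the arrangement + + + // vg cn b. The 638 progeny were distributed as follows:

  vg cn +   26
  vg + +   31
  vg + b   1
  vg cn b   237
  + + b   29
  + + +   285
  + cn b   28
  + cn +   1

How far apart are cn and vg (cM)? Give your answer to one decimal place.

9.6 cM

The two rarest classes, + cn + and vg + b, are the double crossovers. Comparing them with the parentals, only the cn allele has switched, so cn is the middle locus and the order is vg – cn – b.
Crossovers in the vg–cn interval produce the single-crossover classes vg + + and + cn b (31 + 28 = 59) plus the double crossovers (2).
RF(vg–cn) = (59 + 2) / 638 = 61/638 = 0.0956 → 9.6 cM.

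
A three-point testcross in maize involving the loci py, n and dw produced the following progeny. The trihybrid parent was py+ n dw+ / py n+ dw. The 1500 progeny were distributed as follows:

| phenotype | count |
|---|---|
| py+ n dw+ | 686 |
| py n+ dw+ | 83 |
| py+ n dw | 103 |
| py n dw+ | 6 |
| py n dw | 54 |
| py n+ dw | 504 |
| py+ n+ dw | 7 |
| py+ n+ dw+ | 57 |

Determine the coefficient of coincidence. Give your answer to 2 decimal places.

0.79

The two rarest classes, py n dw+ and py+ n+ dw, are the double crossovers. Comparing them with the parentals, only the py allele has switched, so py is the middle locus and the order is dw – py – n.
dw–py: (186 + 13)/1500 = 0.1327; py–n: (111 + 13)/1500 = 0.0827.
Expected DCO frequency = 0.1327 × 0.0827 ≈ 0.01097; observed = 13/1500 ≈ 0.00867.
Coefficient of coincidence = 0.00867/0.01097 ≈ 0.79.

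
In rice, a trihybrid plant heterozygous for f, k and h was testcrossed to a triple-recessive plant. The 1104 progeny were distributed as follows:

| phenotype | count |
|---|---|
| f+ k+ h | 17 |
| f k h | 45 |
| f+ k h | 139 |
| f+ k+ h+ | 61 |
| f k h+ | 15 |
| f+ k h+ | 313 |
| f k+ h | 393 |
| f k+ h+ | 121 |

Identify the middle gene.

The two most frequent reciprocal classes, f+ k h+ and f k+ h, are the parental types, so the F1 was f+ k h+ / f k+ h.
The two rarest classes, f k h+ and f+ k+ h, are the double crossovers. Comparing them with the parentals, only the f allele has switched, so f is the middle locus and the order is h – f – k.

f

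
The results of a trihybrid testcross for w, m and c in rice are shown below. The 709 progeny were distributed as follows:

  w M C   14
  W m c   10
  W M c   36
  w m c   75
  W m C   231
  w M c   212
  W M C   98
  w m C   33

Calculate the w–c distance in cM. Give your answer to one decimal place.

13.1 cM

The two most frequent reciprocal classes, w M c and W m C, are the parental types, so the F1 was w M c / W m C.
The two rarest classes, w M C and W m c, are the double crossovers. Comparing them with the parentals, only the c allele has switched, so c is the middle locus and the order is w – c – m.
Crossovers in the w–c interval produce the single-crossover classes W M c and w m C (36 + 33 = 69) plus the double crossovers (24).
RF(w–c) = (69 + 24) / 709 = 93/709 = 0.1312 → 13.1 cM.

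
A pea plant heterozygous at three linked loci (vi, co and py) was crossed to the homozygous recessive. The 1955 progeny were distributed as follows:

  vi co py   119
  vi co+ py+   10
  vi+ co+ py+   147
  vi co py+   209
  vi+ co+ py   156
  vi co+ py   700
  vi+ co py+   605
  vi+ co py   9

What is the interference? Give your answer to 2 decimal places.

0.66

The two most frequent reciprocal classes, vi+ co py+ and vi co+ py, are the parental types, so the F1 was vi+ co py+ / vi co+ py.
The two rarest classes, vi+ co py and vi co+ py+, are the double crossovers. Comparing them with the parentals, only the py allele has switched, so py is the middle locus and the order is vi – py – co.
vi–py: (365 + 19)/1955 = 0.1964; py–co: (266 + 19)/1955 = 0.1458.
Expected DCO frequency = 0.1964 × 0.1458 ≈ 0.02864; observed = 19/1955 ≈ 0.00972.
Coefficient of coincidence = 0.00972/0.02864 ≈ 0.34; interference = 1 − 0.34 = 0.66.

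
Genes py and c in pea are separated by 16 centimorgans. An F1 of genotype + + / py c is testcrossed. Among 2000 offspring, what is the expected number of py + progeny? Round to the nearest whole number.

A map distance of 16 centimorgans corresponds to a recombination frequency of 0.160.
The F1 is + + / py c, so py + is a recombinant gamete class with expected frequency r/2 = 0.160/2 = 0.0800.
Expected number = 0.0800 × 2000 = 160.00 ≈ 160.

160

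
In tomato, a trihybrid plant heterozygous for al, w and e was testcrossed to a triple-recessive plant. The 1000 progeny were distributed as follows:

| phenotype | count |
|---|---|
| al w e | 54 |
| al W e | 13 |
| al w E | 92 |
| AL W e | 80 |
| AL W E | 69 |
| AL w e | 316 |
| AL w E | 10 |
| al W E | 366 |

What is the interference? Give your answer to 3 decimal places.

0.192

The two most frequent reciprocal classes, AL w e and al W E, are the parental types, so the F1 was AL w e / al W E.
The two rarest classes, AL w E and al W e, are the double crossovers. Comparing them with the parentals, only the e allele has switched, so e is the middle locus and the order is w – e – al.
w–e: (172 + 23)/1000 = 0.1950; e–al: (123 + 23)/1000 = 0.1460.
Expected DCO frequency = 0.1950 × 0.1460 ≈ 0.02847; observed = 23/1000 ≈ 0.02300.
Coefficient of coincidence = 0.02300/0.02847 ≈ 0.808; interference = 1 − 0.808 = 0.192.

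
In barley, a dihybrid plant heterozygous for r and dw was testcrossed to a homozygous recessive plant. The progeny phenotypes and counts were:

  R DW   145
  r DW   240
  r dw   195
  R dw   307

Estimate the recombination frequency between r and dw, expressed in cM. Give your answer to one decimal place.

38.3 cM

The two most frequent classes, R dw (307) and r DW (240), are the parental types, so the F1 was R dw / r DW.
The recombinant classes are R DW and r dw: 145 + 195 = 340.
Recombination frequency = 340/887 = 0.3833 ≈ 38.3%, i.e. 38.3 cM.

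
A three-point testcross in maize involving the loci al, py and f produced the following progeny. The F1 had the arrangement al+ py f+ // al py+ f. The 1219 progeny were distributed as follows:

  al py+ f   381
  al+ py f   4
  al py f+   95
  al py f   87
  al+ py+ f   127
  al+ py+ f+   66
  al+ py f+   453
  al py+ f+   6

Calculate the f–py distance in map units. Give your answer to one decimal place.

The two rarest classes, al+ py f and al py+ f+, are the double crossovers. Comparing them with the parentals, only the f allele has switched, so f is the middle locus and the order is py – f – al.
Crossovers in the py–f interval produce the single-crossover classes al+ py+ f+ and al py f (66 + 87 = 153) plus the double crossovers (10).
RF(py–f) = (153 + 10) / 1219 = 163/1219 = 0.1337 → 13.4 map units.

13.4 map units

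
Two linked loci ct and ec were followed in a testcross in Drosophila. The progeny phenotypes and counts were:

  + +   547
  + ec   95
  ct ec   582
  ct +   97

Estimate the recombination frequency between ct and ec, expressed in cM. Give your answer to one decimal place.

The two most frequent classes, + + (547) and ct ec (582), are the parental types, so the F1 was + + / ct ec.
The recombinant classes are + ec and ct +: 95 + 97 = 192.
Recombination frequency = 192/1321 = 0.1453 ≈ 14.5%, i.e. 14.5 cM.

14.5 cM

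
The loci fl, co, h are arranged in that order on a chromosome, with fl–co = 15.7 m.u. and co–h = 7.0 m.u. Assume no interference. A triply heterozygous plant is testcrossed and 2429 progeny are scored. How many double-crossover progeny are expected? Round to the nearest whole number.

Map distances give recombination frequencies of 0.157 and 0.070 for the two intervals.
With no interference, expected double-crossover frequency = 0.157 × 0.070 = 0.01099.
Expected number = 0.01099 × 2429 = 26.69 ≈ 27.

27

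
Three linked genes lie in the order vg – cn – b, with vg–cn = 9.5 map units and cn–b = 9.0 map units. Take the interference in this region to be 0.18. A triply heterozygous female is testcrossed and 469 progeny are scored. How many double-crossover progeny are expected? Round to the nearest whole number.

Map distances give recombination frequencies of 0.095 and 0.090 for the two intervals.
With interference 0.18 (so coincidence = 0.82), expected double-crossover frequency = 0.095 × 0.090 × 0.82 = 0.00701.
Expected number = 0.00701 × 469 = 3.29 ≈ 3.

3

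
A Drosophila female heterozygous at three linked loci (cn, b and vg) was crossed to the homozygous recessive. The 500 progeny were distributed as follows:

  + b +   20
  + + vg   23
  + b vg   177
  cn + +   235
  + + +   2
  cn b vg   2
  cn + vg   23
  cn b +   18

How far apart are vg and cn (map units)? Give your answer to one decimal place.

9.4 map units

The two most frequent reciprocal classes, cn + + and + b vg, are the parental types, so the F1 was cn + + / + b vg.
The two rarest classes, + + + and cn b vg, are the double crossovers. Comparing them with the parentals, only the cn allele has switched, so cn is the middle locus and the order is vg – cn – b.
Crossovers in the vg–cn interval produce the single-crossover classes cn + vg and + b + (23 + 20 = 43) plus the double crossovers (4).
RF(vg–cn) = (43 + 4) / 500 = 47/500 = 0.0940 → 9.4 map units.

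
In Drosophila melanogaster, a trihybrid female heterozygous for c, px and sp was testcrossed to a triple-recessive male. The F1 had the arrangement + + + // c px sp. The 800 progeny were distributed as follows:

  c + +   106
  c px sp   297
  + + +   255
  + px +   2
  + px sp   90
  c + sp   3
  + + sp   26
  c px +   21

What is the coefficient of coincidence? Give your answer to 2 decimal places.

The two rarest classes, + px + and c + sp, are the double crossovers. Comparing them with the parentals, only the px allele has switched, so px is the middle locus and the order is sp – px – c.
sp–px: (47 + 5)/800 = 0.0650; px–c: (196 + 5)/800 = 0.2512.
Expected DCO frequency = 0.0650 × 0.2512 ≈ 0.01633; observed = 5/800 ≈ 0.00625.
Coefficient of coincidence = 0.00625/0.01633 ≈ 0.38.

0.38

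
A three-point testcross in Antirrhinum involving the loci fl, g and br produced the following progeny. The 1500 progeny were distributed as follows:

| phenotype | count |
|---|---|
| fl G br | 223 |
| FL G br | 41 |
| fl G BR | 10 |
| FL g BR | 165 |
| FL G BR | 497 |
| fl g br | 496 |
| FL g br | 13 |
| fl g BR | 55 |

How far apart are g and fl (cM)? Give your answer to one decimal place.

The two most frequent reciprocal classes, FL G BR and fl g br, are the parental types, so the F1 was FL G BR / fl g br.
The two rarest classes, fl G BR and FL g br, are the double crossovers. Comparing them with the parentals, only the fl allele has switched, so fl is the middle locus and the order is br – fl – g.
Crossovers in the fl–g interval produce the single-crossover classes FL g BR and fl G br (165 + 223 = 388) plus the double crossovers (23).
RF(fl–g) = (388 + 23) / 1500 = 411/1500 = 0.2740 → 27.4 cM.

27.4 cM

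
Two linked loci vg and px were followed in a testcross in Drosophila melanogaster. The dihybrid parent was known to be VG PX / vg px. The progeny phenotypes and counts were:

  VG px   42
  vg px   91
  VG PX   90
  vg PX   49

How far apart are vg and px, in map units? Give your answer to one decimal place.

33.5 map units

The recombinant classes are VG px and vg PX: 42 + 49 = 91.
Recombination frequency = 91/272 = 0.3346 ≈ 33.5%, i.e. 33.5 map units.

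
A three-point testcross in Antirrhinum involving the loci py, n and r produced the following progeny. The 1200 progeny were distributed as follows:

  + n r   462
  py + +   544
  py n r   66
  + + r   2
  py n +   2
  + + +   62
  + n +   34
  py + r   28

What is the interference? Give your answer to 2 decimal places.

The two most frequent reciprocal classes, + n r and py + +, are the parental types, so the F1 was + n r / py + +.
The two rarest classes, + + r and py n +, are the double crossovers. Comparing them with the parentals, only the n allele has switched, so n is the middle locus and the order is r – n – py.
r–n: (62 + 4)/1200 = 0.0550; n–py: (128 + 4)/1200 = 0.1100.
Expected DCO frequency = 0.0550 × 0.1100 ≈ 0.00605; observed = 4/1200 ≈ 0.00333.
Coefficient of coincidence = 0.00333/0.00605 ≈ 0.55; interference = 1 − 0.55 = 0.45.

0.45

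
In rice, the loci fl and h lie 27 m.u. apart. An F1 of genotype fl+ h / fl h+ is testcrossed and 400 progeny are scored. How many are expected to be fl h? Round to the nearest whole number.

A map distance of 27 m.u. corresponds to a recombination frequency of 0.270.
The F1 is fl+ h / fl h+, so fl h is a recombinant gamete class with expected frequency r/2 = 0.270/2 = 0.1350.
Expected number = 0.1350 × 400 = 54.00 ≈ 54.

54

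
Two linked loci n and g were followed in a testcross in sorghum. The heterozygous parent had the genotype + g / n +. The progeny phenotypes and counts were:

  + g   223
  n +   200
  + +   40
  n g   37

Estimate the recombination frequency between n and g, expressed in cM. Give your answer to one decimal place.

15.4 cM

The recombinant classes are + + and n g: 40 + 37 = 77.
Recombination frequency = 77/500 = 0.1540 ≈ 15.4%, i.e. 15.4 cM.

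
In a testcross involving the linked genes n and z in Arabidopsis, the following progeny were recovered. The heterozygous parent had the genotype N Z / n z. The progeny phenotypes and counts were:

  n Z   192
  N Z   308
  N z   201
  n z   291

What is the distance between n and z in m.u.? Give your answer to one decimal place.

39.6 m.u.

The recombinant classes are N z and n Z: 201 + 192 = 393.
Recombination frequency = 393/992 = 0.3962 ≈ 39.6%, i.e. 39.6 m.u.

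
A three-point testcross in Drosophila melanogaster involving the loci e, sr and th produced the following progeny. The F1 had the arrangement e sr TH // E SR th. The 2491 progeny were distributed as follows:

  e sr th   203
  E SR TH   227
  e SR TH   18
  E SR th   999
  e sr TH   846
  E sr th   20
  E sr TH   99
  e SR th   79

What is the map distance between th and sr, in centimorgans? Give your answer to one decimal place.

The two rarest classes, e SR TH and E sr th, are the double crossovers. Comparing them with the parentals, only the sr allele has switched, so sr is the middle locus and the order is e – sr – th.
Crossovers in the sr–th interval produce the single-crossover classes e sr th and E SR TH (203 + 227 = 430) plus the double crossovers (38).
RF(sr–th) = (430 + 38) / 2491 = 468/2491 = 0.1879 → 18.8 centimorgans.

18.8 centimorgans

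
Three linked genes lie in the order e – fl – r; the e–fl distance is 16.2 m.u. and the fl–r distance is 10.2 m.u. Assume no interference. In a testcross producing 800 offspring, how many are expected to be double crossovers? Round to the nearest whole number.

13

Map distances give recombination frequencies of 0.162 and 0.102 for the two intervals.
With no interference, expected double-crossover frequency = 0.162 × 0.102 = 0.01652.
Expected number = 0.01652 × 800 = 13.22 ≈ 13.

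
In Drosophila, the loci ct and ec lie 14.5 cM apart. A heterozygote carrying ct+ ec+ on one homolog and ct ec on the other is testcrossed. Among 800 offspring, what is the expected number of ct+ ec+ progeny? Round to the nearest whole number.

342

A map distance of 14.5 cM corresponds to a recombination frequency of 0.145.
The F1 is ct+ ec+ / ct ec, so ct+ ec+ is a parental gamete class with expected frequency (1 − r)/2 = 0.855/2 = 0.4275.
Expected number = 0.4275 × 800 = 342.00 ≈ 342.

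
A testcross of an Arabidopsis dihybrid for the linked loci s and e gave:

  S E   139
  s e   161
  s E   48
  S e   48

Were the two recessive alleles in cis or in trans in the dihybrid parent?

cis

The two most frequent classes are S E (139) and s e (161); these are the parental (non-recombinant) types.
So the F1 carried S E on one chromosome and s e on the other — the recessive alleles are on the same chromosome (cis / coupling).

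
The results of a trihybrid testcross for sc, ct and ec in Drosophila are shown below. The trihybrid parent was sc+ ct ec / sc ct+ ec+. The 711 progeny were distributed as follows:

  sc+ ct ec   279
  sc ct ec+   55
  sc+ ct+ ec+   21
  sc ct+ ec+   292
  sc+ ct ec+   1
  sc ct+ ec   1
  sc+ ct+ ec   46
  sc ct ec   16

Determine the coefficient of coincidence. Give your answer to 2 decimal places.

The two rarest classes, sc+ ct ec+ and sc ct+ ec, are the double crossovers. Comparing them with the parentals, only the ec allele has switched, so ec is the middle locus and the order is ct – ec – sc.
ct–ec: (101 + 2)/711 = 0.1449; ec–sc: (37 + 2)/711 = 0.0549.
Expected DCO frequency = 0.1449 × 0.0549 ≈ 0.00796; observed = 2/711 ≈ 0.00281.
Coefficient of coincidence = 0.00281/0.00796 ≈ 0.35.

0.35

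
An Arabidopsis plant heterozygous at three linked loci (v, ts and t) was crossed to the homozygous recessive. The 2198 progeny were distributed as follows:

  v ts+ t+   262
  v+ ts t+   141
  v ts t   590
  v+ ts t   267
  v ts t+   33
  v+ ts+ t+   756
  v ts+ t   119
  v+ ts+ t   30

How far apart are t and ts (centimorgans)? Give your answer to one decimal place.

The two most frequent reciprocal classes, v+ ts+ t+ and v ts t, are the parental types, so the F1 was v+ ts+ t+ / v ts t.
The two rarest classes, v+ ts+ t and v ts t+, are the double crossovers. Comparing them with the parentals, only the t allele has switched, so t is the middle locus and the order is ts – t – v.
Crossovers in the ts–t interval produce the single-crossover classes v+ ts t+ and v ts+ t (141 + 119 = 260) plus the double crossovers (63).
RF(ts–t) = (260 + 63) / 2198 = 323/2198 = 0.1470 → 14.7 centimorgans.

14.7 centimorgans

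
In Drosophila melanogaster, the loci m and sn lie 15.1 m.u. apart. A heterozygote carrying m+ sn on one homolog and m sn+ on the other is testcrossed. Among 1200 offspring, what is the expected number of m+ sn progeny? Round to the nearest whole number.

509

A map distance of 15.1 m.u. corresponds to a recombination frequency of 0.151.
The F1 is m+ sn / m sn+, so m+ sn is a parental gamete class with expected frequency (1 − r)/2 = 0.849/2 = 0.4245.
Expected number = 0.4245 × 1200 = 509.40 ≈ 509.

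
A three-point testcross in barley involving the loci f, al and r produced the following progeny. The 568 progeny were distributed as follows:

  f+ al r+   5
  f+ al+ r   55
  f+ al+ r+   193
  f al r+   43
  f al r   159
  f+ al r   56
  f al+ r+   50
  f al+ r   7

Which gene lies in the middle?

The two most frequent reciprocal classes, f al r and f+ al+ r+, are the parental types, so the F1 was f al r / f+ al+ r+.
The two rarest classes, f al+ r and f+ al r+, are the double crossovers. Comparing them with the parentals, only the al allele has switched, so al is the middle locus and the order is f – al – r.

al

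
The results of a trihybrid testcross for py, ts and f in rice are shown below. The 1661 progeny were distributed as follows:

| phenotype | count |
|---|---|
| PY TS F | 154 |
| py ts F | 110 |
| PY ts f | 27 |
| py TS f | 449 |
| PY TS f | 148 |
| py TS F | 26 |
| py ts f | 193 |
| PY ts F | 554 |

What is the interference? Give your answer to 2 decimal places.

The two most frequent reciprocal classes, py TS f and PY ts F, are the parental types, so the F1 was py TS f / PY ts F.
The two rarest classes, py TS F and PY ts f, are the double crossovers. Comparing them with the parentals, only the f allele has switched, so f is the middle locus and the order is ts – f – py.
ts–f: (347 + 53)/1661 = 0.2408; f–py: (258 + 53)/1661 = 0.1872.
Expected DCO frequency = 0.2408 × 0.1872 ≈ 0.04508; observed = 53/1661 ≈ 0.03191.
Coefficient of coincidence = 0.03191/0.04508 ≈ 0.71; interference = 1 − 0.71 = 0.29.

0.29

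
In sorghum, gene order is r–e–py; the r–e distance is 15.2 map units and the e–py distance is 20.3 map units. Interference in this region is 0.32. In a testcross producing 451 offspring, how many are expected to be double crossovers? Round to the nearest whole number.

9

Map distances give recombination frequencies of 0.152 and 0.203 for the two intervals.
With interference 0.32 (so coincidence = 0.68), expected double-crossover frequency = 0.152 × 0.203 × 0.68 = 0.02098.
Expected number = 0.02098 × 451 = 9.46 ≈ 9.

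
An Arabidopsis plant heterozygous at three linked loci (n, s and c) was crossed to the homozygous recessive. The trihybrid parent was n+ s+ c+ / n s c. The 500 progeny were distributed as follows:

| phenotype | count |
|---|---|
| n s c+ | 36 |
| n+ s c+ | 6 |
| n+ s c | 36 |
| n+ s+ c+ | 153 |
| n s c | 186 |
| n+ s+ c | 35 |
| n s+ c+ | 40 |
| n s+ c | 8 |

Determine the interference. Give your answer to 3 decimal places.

0.085

The two rarest classes, n+ s c+ and n s+ c, are the double crossovers. Comparing them with the parentals, only the s allele has switched, so s is the middle locus and the order is c – s – n.
c–s: (71 + 14)/500 = 0.1700; s–n: (76 + 14)/500 = 0.1800.
Expected DCO frequency = 0.1700 × 0.1800 ≈ 0.03060; observed = 14/500 ≈ 0.02800.
Coefficient of coincidence = 0.02800/0.03060 ≈ 0.915; interference = 1 − 0.915 = 0.085.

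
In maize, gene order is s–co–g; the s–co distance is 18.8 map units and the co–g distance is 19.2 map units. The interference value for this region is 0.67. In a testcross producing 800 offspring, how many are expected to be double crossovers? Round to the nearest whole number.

10

Map distances give recombination frequencies of 0.188 and 0.192 for the two intervals.
With interference 0.67 (so coincidence = 0.33), expected double-crossover frequency = 0.188 × 0.192 × 0.33 = 0.01191.
Expected number = 0.01191 × 800 = 9.53 ≈ 10.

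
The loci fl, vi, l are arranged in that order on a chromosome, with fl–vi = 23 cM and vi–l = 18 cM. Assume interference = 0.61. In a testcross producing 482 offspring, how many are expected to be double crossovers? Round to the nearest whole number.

Map distances give recombination frequencies of 0.230 and 0.180 for the two intervals.
With interference 0.61 (so coincidence = 0.39), expected double-crossover frequency = 0.230 × 0.180 × 0.39 = 0.01615.
Expected number = 0.01615 × 482 = 7.78 ≈ 8.

8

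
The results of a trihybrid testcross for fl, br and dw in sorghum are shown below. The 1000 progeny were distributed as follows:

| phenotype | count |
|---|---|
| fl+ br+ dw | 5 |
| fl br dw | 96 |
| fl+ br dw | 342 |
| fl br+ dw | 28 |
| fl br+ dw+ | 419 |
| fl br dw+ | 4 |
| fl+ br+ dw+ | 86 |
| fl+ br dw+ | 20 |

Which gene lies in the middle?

The two most frequent reciprocal classes, fl br+ dw+ and fl+ br dw, are the parental types, so the F1 was fl br+ dw+ / fl+ br dw.
The two rarest classes, fl br dw+ and fl+ br+ dw, are the double crossovers. Comparing them with the parentals, only the br allele has switched, so br is the middle locus and the order is fl – br – dw.

br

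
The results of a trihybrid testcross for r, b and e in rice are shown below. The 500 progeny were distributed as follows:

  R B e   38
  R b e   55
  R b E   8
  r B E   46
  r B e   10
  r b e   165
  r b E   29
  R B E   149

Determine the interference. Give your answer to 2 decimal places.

0.11

The two most frequent reciprocal classes, R B E and r b e, are the parental types, so the F1 was R B E / r b e.
The two rarest classes, R b E and r B e, are the double crossovers. Comparing them with the parentals, only the b allele has switched, so b is the middle locus and the order is r – b – e.
r–b: (101 + 18)/500 = 0.2380; b–e: (67 + 18)/500 = 0.1700.
Expected DCO frequency = 0.2380 × 0.1700 ≈ 0.04046; observed = 18/500 ≈ 0.03600.
Coefficient of coincidence = 0.03600/0.04046 ≈ 0.89; interference = 1 − 0.89 = 0.11.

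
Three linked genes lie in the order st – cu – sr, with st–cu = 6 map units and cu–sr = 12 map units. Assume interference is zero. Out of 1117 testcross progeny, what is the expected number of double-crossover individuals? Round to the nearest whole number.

8

Map distances give recombination frequencies of 0.060 and 0.120 for the two intervals.
With no interference, expected double-crossover frequency = 0.060 × 0.120 = 0.00720.
Expected number = 0.00720 × 1117 = 8.04 ≈ 8.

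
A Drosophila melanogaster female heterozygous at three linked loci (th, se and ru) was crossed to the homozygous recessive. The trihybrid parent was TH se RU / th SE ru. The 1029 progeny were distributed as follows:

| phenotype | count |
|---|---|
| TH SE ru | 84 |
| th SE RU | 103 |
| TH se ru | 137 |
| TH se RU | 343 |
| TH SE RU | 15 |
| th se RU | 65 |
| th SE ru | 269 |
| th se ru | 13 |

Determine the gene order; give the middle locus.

se

The two rarest classes, TH SE RU and th se ru, are the double crossovers. Comparing them with the parentals, only the se allele has switched, so se is the middle locus and the order is ru – se – th.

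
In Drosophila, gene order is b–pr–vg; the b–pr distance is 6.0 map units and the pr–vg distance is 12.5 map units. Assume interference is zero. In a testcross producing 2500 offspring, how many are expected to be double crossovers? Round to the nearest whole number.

Map distances give recombination frequencies of 0.060 and 0.125 for the two intervals.
With no interference, expected double-crossover frequency = 0.060 × 0.125 = 0.00750.
Expected number = 0.00750 × 2500 = 18.75 ≈ 19.

19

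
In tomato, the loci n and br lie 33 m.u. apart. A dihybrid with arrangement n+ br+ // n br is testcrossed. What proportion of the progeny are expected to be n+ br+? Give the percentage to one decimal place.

33.5%

A map distance of 33 m.u. corresponds to a recombination frequency of 0.330.
The F1 is n+ br+ / n br, so n+ br+ is a parental gamete class with expected frequency (1 − r)/2 = 0.670/2 = 0.3350.
That is 0.3350 = 33.5% of the progeny.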